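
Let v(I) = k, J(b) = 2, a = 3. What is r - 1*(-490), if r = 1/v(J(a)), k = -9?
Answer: 4409/9 ≈ 489.89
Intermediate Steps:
v(I) = -9
r = -1/9 (r = 1/(-9) = -1/9 ≈ -0.11111)
r - 1*(-490) = -1/9 - 1*(-490) = -1/9 + 490 = 4409/9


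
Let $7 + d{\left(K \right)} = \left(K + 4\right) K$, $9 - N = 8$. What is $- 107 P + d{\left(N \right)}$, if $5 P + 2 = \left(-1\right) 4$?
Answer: $\frac{632}{5} \approx 126.4$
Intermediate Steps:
$N = 1$ ($N = 9 - 8 = 1$)
$d{\left(K \right)} = -7 + K \left(4 + K\right)$ ($d{\left(K \right)} = -7 + \left(K + 4\right) K = -7 + \left(4 + K\right) K = -7 + K \left(4 + K\right)$)
$P = - \frac{6}{5}$ ($P = - \frac{2}{5} + \frac{\left(-1\right) 4}{5} = - \frac{2}{5} + \frac{1}{5} \left(-4\right) = - \frac{2}{5} - \frac{4}{5} = - \frac{6}{5} \approx -1.2$)
$- 107 P + d{\left(N \right)} = \left(-107\right) \left(- \frac{6}{5}\right) + \left(-7 + 1^{2} + 4 \cdot 1\right) = \frac{642}{5} + \left(-7 + 1 + 4\right) = \frac{642}{5} - 2 = \frac{632}{5}$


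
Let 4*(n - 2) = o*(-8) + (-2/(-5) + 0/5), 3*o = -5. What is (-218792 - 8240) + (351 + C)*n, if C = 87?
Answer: -1123261/5 ≈ -2.2465e+5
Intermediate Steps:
o = -5/3 (o = (1/3)*(-5) = -5/3 ≈ -1.6667)
n = 163/30 (n = 2 + (-5/3*(-8) + (-2/(-5) + 0/5))/4 = 2 + (40/3 + (-2*(-1/5) + 0*(1/5)))/4 = 2 + (40/3 + (2/5 + 0))/4 = 2 + (40/3 + 2/5)/4 = 2 + (1/4)*(206/15) = 2 + 103/30 = 163/30 ≈ 5.4333)
(-218792 - 8240) + (351 + C)*n = (-218792 - 8240) + (351 + 87)*(163/30) = -227032 + 438*(163/30) = -227032 + 11899/5 = -1123261/5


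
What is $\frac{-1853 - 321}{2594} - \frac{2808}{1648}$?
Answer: $- \frac{679169}{267182} \approx -2.542$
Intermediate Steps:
$\frac{-1853 - 321}{2594} - \frac{2808}{1648} = \left(-2174\right) \frac{1}{2594} - \frac{351}{206} = - \frac{1087}{1297} - \frac{351}{206} = - \frac{679169}{267182}$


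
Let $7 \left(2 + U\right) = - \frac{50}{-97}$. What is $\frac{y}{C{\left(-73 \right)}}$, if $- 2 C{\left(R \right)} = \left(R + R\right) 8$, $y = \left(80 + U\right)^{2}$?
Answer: $\frac{351284018}{33655993} \approx 10.437$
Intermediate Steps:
$U = - \frac{1308}{679}$ ($U = -2 + \frac{\left(-50\right) \frac{1}{-97}}{7} = -2 + \frac{\left(-50\right) \left(- \frac{1}{97}\right)}{7} = -2 + \frac{1}{7} \cdot \frac{50}{97} = -2 + \frac{50}{679} = - \frac{1308}{679} \approx -1.9264$)
$y = \frac{2810272144}{461041}$ ($y = \left(80 - \frac{1308}{679}\right)^{2} = \left(\frac{53012}{679}\right)^{2} = \frac{2810272144}{461041} \approx 6095.5$)
$C{\left(R \right)} = - 8 R$ ($C{\left(R \right)} = - \frac{\left(R + R\right) 8}{2} = - \frac{2 R 8}{2} = - \frac{16 R}{2} = - 8 R$)
$\frac{y}{C{\left(-73 \right)}} = \frac{2810272144}{461041 \left(\left(-8\right) \left(-73\right)\right)} = \frac{2810272144}{461041 \cdot 584} = \frac{2810272144}{461041} \cdot \frac{1}{584} = \frac{351284018}{33655993}$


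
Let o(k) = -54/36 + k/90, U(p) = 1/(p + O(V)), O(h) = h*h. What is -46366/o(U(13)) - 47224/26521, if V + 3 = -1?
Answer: 1604630437862/51901597 ≈ 30917.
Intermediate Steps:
V = -4 (V = -3 - 1 = -4)
O(h) = h²
U(p) = 1/(16 + p) (U(p) = 1/(p + (-4)²) = 1/(p + 16) = 1/(16 + p))
o(k) = -3/2 + k/90 (o(k) = -54*1/36 + k*(1/90) = -3/2 + k/90)
-46366/o(U(13)) - 47224/26521 = -46366/(-3/2 + 1/(90*(16 + 13))) - 47224/26521 = -46366/(-3/2 + (1/90)/29) - 47224*1/26521 = -46366/(-3/2 + (1/90)*(1/29)) - 47224/26521 = -46366/(-3/2 + 1/2610) - 47224/26521 = -46366/(-1957/1305) - 47224/26521 = -46366*(-1305/1957) - 47224/26521 = 60507630/1957 - 47224/26521 = 1604630437862/51901597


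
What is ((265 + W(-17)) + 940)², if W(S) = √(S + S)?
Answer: (1205 + I*√34)² ≈ 1.452e+6 + 1.405e+4*I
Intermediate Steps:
W(S) = √2*√S (W(S) = √(2*S) = √2*√S)
((265 + W(-17)) + 940)² = ((265 + √2*√(-17)) + 940)² = ((265 + √2*(I*√17)) + 940)² = ((265 + I*√34) + 940)² = (1205 + I*√34)²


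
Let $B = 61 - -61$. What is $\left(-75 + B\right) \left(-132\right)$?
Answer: $-6204$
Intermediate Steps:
$B = 122$ ($B = 61 + 61 = 122$)
$\left(-75 + B\right) \left(-132\right) = \left(-75 + 122\right) \left(-132\right) = 47 \left(-132\right) = -6204$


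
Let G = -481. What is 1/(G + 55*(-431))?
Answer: -1/24186 ≈ -4.1346e-5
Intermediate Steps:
1/(G + 55*(-431)) = 1/(-481 + 55*(-431)) = 1/(-481 - 23705) = 1/(-24186) = -1/24186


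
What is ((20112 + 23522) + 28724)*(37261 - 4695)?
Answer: 2356410628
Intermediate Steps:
((20112 + 23522) + 28724)*(37261 - 4695) = (43634 + 28724)*32566 = 72358*32566 = 2356410628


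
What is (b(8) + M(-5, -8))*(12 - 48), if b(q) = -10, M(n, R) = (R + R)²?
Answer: -8856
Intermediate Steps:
M(n, R) = 4*R² (M(n, R) = (2*R)² = 4*R²)
(b(8) + M(-5, -8))*(12 - 48) = (-10 + 4*(-8)²)*(12 - 48) = (-10 + 4*64)*(-36) = (-10 + 256)*(-36) = 246*(-36) = -8856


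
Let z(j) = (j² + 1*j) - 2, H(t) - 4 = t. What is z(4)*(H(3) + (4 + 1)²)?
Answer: 576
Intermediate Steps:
H(t) = 4 + t
z(j) = -2 + j + j² (z(j) = (j² + j) - 2 = (j + j²) - 2 = -2 + j + j²)
z(4)*(H(3) + (4 + 1)²) = (-2 + 4 + 4²)*((4 + 3) + (4 + 1)²) = (-2 + 4 + 16)*(7 + 5²) = 18*(7 + 25) = 18*32 = 576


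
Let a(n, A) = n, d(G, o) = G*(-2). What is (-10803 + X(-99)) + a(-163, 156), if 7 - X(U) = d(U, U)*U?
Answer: 8643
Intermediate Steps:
d(G, o) = -2*G
X(U) = 7 + 2*U² (X(U) = 7 - (-2*U)*U = 7 - (-2)*U² = 7 + 2*U²)
(-10803 + X(-99)) + a(-163, 156) = (-10803 + (7 + 2*(-99)²)) - 163 = (-10803 + (7 + 2*9801)) - 163 = (-10803 + (7 + 19602)) - 163 = (-10803 + 19609) - 163 = 8806 - 163 = 8643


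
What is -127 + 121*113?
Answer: 13546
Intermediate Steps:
-127 + 121*113 = -127 + 13673 = 13546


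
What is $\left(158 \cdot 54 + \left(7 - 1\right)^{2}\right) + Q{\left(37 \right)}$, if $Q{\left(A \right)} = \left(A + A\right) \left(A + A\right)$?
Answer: $14044$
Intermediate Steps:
$Q{\left(A \right)} = 4 A^{2}$ ($Q{\left(A \right)} = 2 A 2 A = 4 A^{2}$)
$\left(158 \cdot 54 + \left(7 - 1\right)^{2}\right) + Q{\left(37 \right)} = \left(158 \cdot 54 + \left(7 - 1\right)^{2}\right) + 4 \cdot 37^{2} = \left(8532 + 6^{2}\right) + 4 \cdot 1369 = \left(8532 + 36\right) + 5476 = 8568 + 5476 = 14044$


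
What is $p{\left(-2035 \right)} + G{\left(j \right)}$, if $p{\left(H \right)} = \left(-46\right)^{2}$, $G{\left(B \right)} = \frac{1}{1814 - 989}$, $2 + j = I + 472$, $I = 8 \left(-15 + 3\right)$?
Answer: $\frac{1745701}{825} \approx 2116.0$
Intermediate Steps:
$I = -96$ ($I = 8 \left(-12\right) = -96$)
$j = 374$ ($j = -2 + \left(-96 + 472\right) = -2 + 376 = 374$)
$G{\left(B \right)} = \frac{1}{825}$
$p{\left(H \right)} = 2116$
$p{\left(-2035 \right)} + G{\left(j \right)} = 2116 + \frac{1}{825} = \frac{1745701}{825}$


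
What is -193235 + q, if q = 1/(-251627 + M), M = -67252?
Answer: -61618583566/318879 ≈ -1.9324e+5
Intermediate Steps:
q = -1/318879 (q = 1/(-251627 - 67252) = 1/(-318879) = -1/318879 ≈ -3.1360e-6)
-193235 + q = -193235 - 1/318879 = -61618583566/318879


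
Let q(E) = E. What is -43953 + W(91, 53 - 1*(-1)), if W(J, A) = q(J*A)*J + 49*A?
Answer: 405867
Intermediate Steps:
W(J, A) = 49*A + A*J² (W(J, A) = (J*A)*J + 49*A = (A*J)*J + 49*A = A*J² + 49*A = 49*A + A*J²)
-43953 + W(91, 53 - 1*(-1)) = -43953 + (53 - 1*(-1))*(49 + 91²) = -43953 + (53 + 1)*(49 + 8281) = -43953 + 54*8330 = -43953 + 449820 = 405867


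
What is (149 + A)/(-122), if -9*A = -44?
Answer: -1385/1098 ≈ -1.2614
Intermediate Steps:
A = 44/9 (A = -⅑*(-44) = 44/9 ≈ 4.8889)
(149 + A)/(-122) = (149 + 44/9)/(-122) = -1/122*1385/9 = -1385/1098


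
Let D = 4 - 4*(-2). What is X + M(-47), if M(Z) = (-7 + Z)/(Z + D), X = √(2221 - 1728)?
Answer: 54/35 + √493 ≈ 23.746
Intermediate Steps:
D = 12 (D = 4 + 8 = 12)
X = √493 ≈ 22.204
M(Z) = (-7 + Z)/(12 + Z) (M(Z) = (-7 + Z)/(Z + 12) = (-7 + Z)/(12 + Z))
X + M(-47) = √493 + (-7 - 47)/(12 - 47) = √493 - 54/(-35) = √493 - 1/35*(-54) = √493 + 54/35 = 54/35 + √493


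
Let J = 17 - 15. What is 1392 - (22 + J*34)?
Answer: 1302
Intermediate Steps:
J = 2
1392 - (22 + J*34) = 1392 - (22 + 2*34) = 1392 - (22 + 68) = 1392 - 1*90 = 1392 - 90 = 1302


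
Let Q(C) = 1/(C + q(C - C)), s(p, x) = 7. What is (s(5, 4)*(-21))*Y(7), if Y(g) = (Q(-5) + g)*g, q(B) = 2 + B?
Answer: -6860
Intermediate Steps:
Q(C) = 1/(2 + C) (Q(C) = 1/(C + (2 + (C - C))) = 1/(C + (2 + 0)) = 1/(C + 2) = 1/(2 + C))
Y(g) = g*(-⅓ + g) (Y(g) = (1/(2 - 5) + g)*g = (1/(-3) + g)*g = (-⅓ + g)*g = g*(-⅓ + g))
(s(5, 4)*(-21))*Y(7) = (7*(-21))*(7*(-⅓ + 7)) = -1029*20/3 = -147*140/3 = -6860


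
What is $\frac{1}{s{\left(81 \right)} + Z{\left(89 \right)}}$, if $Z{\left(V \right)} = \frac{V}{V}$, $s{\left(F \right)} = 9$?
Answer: $\frac{1}{10} \approx 0.1$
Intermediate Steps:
$Z{\left(V \right)} = 1$
$\frac{1}{s{\left(81 \right)} + Z{\left(89 \right)}} = \frac{1}{9 + 1} = \frac{1}{10}$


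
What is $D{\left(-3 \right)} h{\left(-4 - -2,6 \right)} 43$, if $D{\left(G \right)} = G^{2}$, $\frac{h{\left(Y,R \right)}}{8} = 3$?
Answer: $9288$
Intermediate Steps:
$h{\left(Y,R \right)} = 24$ ($h{\left(Y,R \right)} = 8 \cdot 3 = 24$)
$D{\left(-3 \right)} h{\left(-4 - -2,6 \right)} 43 = \left(-3\right)^{2} \cdot 24 \cdot 43 = 9 \cdot 24 \cdot 43 = 216 \cdot 43 = 9288$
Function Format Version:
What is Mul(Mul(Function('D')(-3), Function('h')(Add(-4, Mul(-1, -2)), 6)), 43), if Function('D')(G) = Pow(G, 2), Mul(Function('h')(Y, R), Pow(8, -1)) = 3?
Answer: 9288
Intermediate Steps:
Function('h')(Y, R) = 24 (Function('h')(Y, R) = Mul(8, 3) = 24)
Mul(Mul(Function('D')(-3), Function('h')(Add(-4, Mul(-1, -2)), 6)), 43) = Mul(Mul(Pow(-3, 2), 24), 43) = Mul(Mul(9, 24), 43) = Mul(216, 43) = 9288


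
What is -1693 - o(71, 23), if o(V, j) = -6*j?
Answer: -1555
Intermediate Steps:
-1693 - o(71, 23) = -1693 - (-6)*23 = -1693 - 1*(-138) = -1693 + 138 = -1555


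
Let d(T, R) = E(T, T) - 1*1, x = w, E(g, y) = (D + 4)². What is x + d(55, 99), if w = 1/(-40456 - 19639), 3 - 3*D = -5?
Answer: 23497136/540855 ≈ 43.444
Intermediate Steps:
D = 8/3 (D = 1 - ⅓*(-5) = 1 + 5/3 = 8/3 ≈ 2.6667)
E(g, y) = 400/9 (E(g, y) = (8/3 + 4)² = (20/3)² = 400/9)
w = -1/60095 (w = 1/(-60095) = -1/60095 ≈ -1.6640e-5)
x = -1/60095 ≈ -1.6640e-5
d(T, R) = 391/9 (d(T, R) = 400/9 - 1*1 = 400/9 - 1 = 391/9)
x + d(55, 99) = -1/60095 + 391/9 = 23497136/540855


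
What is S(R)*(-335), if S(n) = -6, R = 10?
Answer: 2010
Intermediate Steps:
S(R)*(-335) = -6*(-335) = 2010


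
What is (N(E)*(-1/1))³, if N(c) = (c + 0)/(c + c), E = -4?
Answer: -⅛ ≈ -0.12500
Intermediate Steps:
N(c) = ½ (N(c) = c/((2*c)) = c*(1/(2*c)) = ½)
(N(E)*(-1/1))³ = ((-1/1)/2)³ = ((-1*1)/2)³ = ((½)*(-1))³ = (-½)³ = -⅛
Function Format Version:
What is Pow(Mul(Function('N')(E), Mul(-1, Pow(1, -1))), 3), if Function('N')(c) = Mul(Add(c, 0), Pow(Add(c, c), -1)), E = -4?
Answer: Rational(-1, 8) ≈ -0.12500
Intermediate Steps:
Function('N')(c) = Rational(1, 2) (Function('N')(c) = Mul(c, Pow(Mul(2, c), -1)) = Mul(c, Mul(Rational(1, 2), Pow(c, -1))) = Rational(1, 2))
Pow(Mul(Function('N')(E), Mul(-1, Pow(1, -1))), 3) = Pow(Mul(Rational(1, 2), Mul(-1, Pow(1, -1))), 3) = Pow(Mul(Rational(1, 2), Mul(-1, 1)), 3) = Pow(Mul(Rational(1, 2), -1), 3) = Pow(Rational(-1, 2), 3) = Rational(-1, 8)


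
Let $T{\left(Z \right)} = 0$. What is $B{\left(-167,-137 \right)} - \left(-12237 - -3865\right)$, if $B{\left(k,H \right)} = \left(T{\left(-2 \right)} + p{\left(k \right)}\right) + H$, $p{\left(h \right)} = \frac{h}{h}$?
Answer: $8236$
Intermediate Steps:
$p{\left(h \right)} = 1$
$B{\left(k,H \right)} = 1 + H$ ($B{\left(k,H \right)} = \left(0 + 1\right) + H = 1 + H$)
$B{\left(-167,-137 \right)} - \left(-12237 - -3865\right) = \left(1 - 137\right) - \left(-12237 - -3865\right) = -136 - \left(-12237 + 3865\right) = -136 - -8372 = -136 + 8372 = 8236$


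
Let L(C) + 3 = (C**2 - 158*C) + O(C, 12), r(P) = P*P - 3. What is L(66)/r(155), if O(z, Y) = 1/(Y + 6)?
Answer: -109349/432396 ≈ -0.25289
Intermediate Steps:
r(P) = -3 + P**2 (r(P) = P**2 - 3 = -3 + P**2)
O(z, Y) = 1/(6 + Y)
L(C) = -53/18 + C**2 - 158*C (L(C) = -3 + ((C**2 - 158*C) + 1/(6 + 12)) = -3 + ((C**2 - 158*C) + 1/18) = -3 + (1/18 + C**2 - 158*C) = -53/18 + C**2 - 158*C)
L(66)/r(155) = (-53/18 + 66**2 - 158*66)/(-3 + 155**2) = (-53/18 + 4356 - 10428)/(-3 + 24025) = -109349/18/24022 = -109349/18*1/24022 = -109349/432396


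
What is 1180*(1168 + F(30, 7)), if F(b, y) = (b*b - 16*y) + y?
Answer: 2316340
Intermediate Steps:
F(b, y) = b² - 15*y (F(b, y) = (b² - 16*y) + y = b² - 15*y)
1180*(1168 + F(30, 7)) = 1180*(1168 + (30² - 15*7)) = 1180*(1168 + (900 - 105)) = 1180*(1168 + 795) = 1180*1963 = 2316340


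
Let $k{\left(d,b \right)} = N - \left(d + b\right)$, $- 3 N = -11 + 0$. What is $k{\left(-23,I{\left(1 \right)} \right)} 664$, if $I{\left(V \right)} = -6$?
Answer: $\frac{65072}{3} \approx 21691.0$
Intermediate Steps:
$N = \frac{11}{3}$ ($N = - \frac{-11 + 0}{3} = \left(- \frac{1}{3}\right) \left(-11\right) = \frac{11}{3} \approx 3.6667$)
$k{\left(d,b \right)} = \frac{11}{3} - b - d$ ($k{\left(d,b \right)} = \frac{11}{3} - \left(d + b\right) = \frac{11}{3} - \left(b + d\right) = \frac{11}{3} - b - d$)
$k{\left(-23,I{\left(1 \right)} \right)} 664 = \left(\frac{11}{3} - -6 - -23\right) 664 = \left(\frac{11}{3} + 6 + 23\right) 664 = \frac{98}{3} \cdot 664 = \frac{65072}{3}$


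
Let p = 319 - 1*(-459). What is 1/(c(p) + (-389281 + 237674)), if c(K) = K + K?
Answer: -1/150051 ≈ -6.6644e-6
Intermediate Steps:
p = 778 (p = 319 + 459 = 778)
c(K) = 2*K
1/(c(p) + (-389281 + 237674)) = 1/(2*778 + (-389281 + 237674)) = 1/(1556 - 151607) = 1/(-150051) = -1/150051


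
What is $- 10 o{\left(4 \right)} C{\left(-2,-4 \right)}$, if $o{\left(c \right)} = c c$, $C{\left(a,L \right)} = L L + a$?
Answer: $-2240$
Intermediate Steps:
$C{\left(a,L \right)} = a + L^{2}$ ($C{\left(a,L \right)} = L^{2} + a = a + L^{2}$)
$o{\left(c \right)} = c^{2}$
$- 10 o{\left(4 \right)} C{\left(-2,-4 \right)} = - 10 \cdot 4^{2} \left(-2 + \left(-4\right)^{2}\right) = \left(-10\right) 16 \left(-2 + 16\right) = \left(-160\right) 14 = -2240$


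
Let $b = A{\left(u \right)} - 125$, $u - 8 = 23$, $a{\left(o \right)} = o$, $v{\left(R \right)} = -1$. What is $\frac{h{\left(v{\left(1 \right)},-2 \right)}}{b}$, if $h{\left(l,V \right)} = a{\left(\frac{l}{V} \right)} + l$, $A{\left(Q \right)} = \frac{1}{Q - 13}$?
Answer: $\frac{9}{2249} \approx 0.0040018$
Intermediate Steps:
$u = 31$ ($u = 8 + 23 = 31$)
$A{\left(Q \right)} = \frac{1}{-13 + Q}$
$h{\left(l,V \right)} = l + \frac{l}{V}$ ($h{\left(l,V \right)} = \frac{l}{V} + l = l + \frac{l}{V}$)
$b = - \frac{2249}{18}$ ($b = \frac{1}{-13 + 31} - 125 = \frac{1}{18} - 125 = - \frac{2249}{18} \approx -124.94$)
$\frac{h{\left(v{\left(1 \right)},-2 \right)}}{b} = \frac{-1 - \frac{1}{-2}}{- \frac{2249}{18}} = \left(-1 - - \frac{1}{2}\right) \left(- \frac{18}{2249}\right) = \left(-1 + \frac{1}{2}\right) \left(- \frac{18}{2249}\right) = \left(- \frac{1}{2}\right) \left(- \frac{18}{2249}\right) = \frac{9}{2249}$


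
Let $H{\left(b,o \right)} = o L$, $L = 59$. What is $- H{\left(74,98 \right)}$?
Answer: $-5782$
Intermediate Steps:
$H{\left(b,o \right)} = 59 o$ ($H{\left(b,o \right)} = o 59 = 59 o$)
$- H{\left(74,98 \right)} = - 59 \cdot 98 = \left(-1\right) 5782 = -5782$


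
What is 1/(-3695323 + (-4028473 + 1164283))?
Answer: -1/6559513 ≈ -1.5245e-7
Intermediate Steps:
1/(-3695323 + (-4028473 + 1164283)) = 1/(-3695323 - 2864190) = 1/(-6559513) = -1/6559513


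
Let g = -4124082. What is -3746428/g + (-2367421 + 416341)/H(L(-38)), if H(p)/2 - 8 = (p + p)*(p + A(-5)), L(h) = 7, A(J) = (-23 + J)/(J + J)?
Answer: -1676109572056/249506961 ≈ -6717.7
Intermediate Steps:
A(J) = (-23 + J)/(2*J) (A(J) = (-23 + J)/((2*J)) = (-23 + J)*(1/(2*J)) = (-23 + J)/(2*J))
H(p) = 16 + 4*p*(14/5 + p) (H(p) = 16 + 2*((p + p)*(p + (1/2)*(-23 - 5)/(-5))) = 16 + 2*((2*p)*(p + (1/2)*(-1/5)*(-28))) = 16 + 2*((2*p)*(p + 14/5)) = 16 + 2*((2*p)*(14/5 + p)) = 16 + 2*(2*p*(14/5 + p)) = 16 + 4*p*(14/5 + p))
-3746428/g + (-2367421 + 416341)/H(L(-38)) = -3746428/(-4124082) + (-2367421 + 416341)/(16 + 4*7**2 + (56/5)*7) = -3746428*(-1/4124082) - 1951080/(16 + 4*49 + 392/5) = 1873214/2062041 - 1951080/(16 + 196 + 392/5) = 1873214/2062041 - 1951080/1452/5 = 1873214/2062041 - 1951080*5/1452 = 1873214/2062041 - 812950/121 = -1676109572056/249506961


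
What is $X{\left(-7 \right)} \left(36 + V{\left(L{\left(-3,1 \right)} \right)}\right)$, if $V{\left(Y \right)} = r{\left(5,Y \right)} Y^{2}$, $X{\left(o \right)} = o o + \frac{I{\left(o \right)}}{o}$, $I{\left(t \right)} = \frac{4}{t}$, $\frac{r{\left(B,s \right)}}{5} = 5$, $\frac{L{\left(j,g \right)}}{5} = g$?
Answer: $\frac{1589705}{49} \approx 32443.0$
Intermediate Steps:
$L{\left(j,g \right)} = 5 g$
$r{\left(B,s \right)} = 25$ ($r{\left(B,s \right)} = 5 \cdot 5 = 25$)
$X{\left(o \right)} = o^{2} + \frac{4}{o^{2}}$ ($X{\left(o \right)} = o o + \frac{4 \frac{1}{o}}{o} = o^{2} + \frac{4}{o^{2}}$)
$V{\left(Y \right)} = 25 Y^{2}$
$X{\left(-7 \right)} \left(36 + V{\left(L{\left(-3,1 \right)} \right)}\right) = \frac{4 + \left(-7\right)^{4}}{49} \left(36 + 25 \left(5 \cdot 1\right)^{2}\right) = \frac{4 + 2401}{49} \left(36 + 25 \cdot 5^{2}\right) = \frac{1}{49} \cdot 2405 \left(36 + 25 \cdot 25\right) = \frac{2405 \left(36 + 625\right)}{49} = \frac{2405}{49} \cdot 661 = \frac{1589705}{49}$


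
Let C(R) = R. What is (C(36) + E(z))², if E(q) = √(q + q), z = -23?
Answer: (36 + I*√46)² ≈ 1250.0 + 488.33*I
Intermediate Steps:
E(q) = √2*√q (E(q) = √(2*q) = √2*√q)
(C(36) + E(z))² = (36 + √2*√(-23))² = (36 + √2*(I*√23))² = (36 + I*√46)²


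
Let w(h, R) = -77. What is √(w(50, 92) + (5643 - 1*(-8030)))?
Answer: 2*√3399 ≈ 116.60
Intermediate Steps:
√(w(50, 92) + (5643 - 1*(-8030))) = √(-77 + (5643 - 1*(-8030))) = √(-77 + (5643 + 8030)) = √(-77 + 13673) = √13596 = 2*√3399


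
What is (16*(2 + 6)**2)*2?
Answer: 2048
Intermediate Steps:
(16*(2 + 6)**2)*2 = (16*8**2)*2 = (16*64)*2 = 1024*2 = 2048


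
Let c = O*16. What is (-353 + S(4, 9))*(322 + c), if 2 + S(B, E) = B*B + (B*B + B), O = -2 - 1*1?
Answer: -87406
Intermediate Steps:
O = -3 (O = -2 - 1 = -3)
c = -48 (c = -3*16 = -48)
S(B, E) = -2 + B + 2*B² (S(B, E) = -2 + (B*B + (B*B + B)) = -2 + (B² + (B² + B)) = -2 + (B² + (B + B²)) = -2 + (B + 2*B²) = -2 + B + 2*B²)
(-353 + S(4, 9))*(322 + c) = (-353 + (-2 + 4 + 2*4²))*(322 - 48) = (-353 + (-2 + 4 + 2*16))*274 = (-353 + (-2 + 4 + 32))*274 = (-353 + 34)*274 = -319*274 = -87406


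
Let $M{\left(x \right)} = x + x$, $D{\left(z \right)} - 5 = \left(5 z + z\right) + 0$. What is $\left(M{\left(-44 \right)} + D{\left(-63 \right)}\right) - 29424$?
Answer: $-29885$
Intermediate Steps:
$D{\left(z \right)} = 5 + 6 z$ ($D{\left(z \right)} = 5 + \left(\left(5 z + z\right) + 0\right) = 5 + \left(6 z + 0\right) = 5 + 6 z$)
$M{\left(x \right)} = 2 x$
$\left(M{\left(-44 \right)} + D{\left(-63 \right)}\right) - 29424 = \left(2 \left(-44\right) + \left(5 + 6 \left(-63\right)\right)\right) - 29424 = \left(-88 + \left(5 - 378\right)\right) - 29424 = \left(-88 - 373\right) - 29424 = -461 - 29424 = -29885$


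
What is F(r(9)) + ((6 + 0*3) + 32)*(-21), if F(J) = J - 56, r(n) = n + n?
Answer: -836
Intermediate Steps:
r(n) = 2*n
F(J) = -56 + J
F(r(9)) + ((6 + 0*3) + 32)*(-21) = (-56 + 2*9) + ((6 + 0*3) + 32)*(-21) = (-56 + 18) + ((6 + 0) + 32)*(-21) = -38 + (6 + 32)*(-21) = -38 + 38*(-21) = -38 - 798 = -836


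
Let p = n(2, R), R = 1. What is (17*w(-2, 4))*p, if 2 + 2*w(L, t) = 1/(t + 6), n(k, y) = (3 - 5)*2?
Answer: 323/5 ≈ 64.600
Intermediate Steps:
n(k, y) = -4 (n(k, y) = -2*2 = -4)
p = -4
w(L, t) = -1 + 1/(2*(6 + t)) (w(L, t) = -1 + 1/(2*(t + 6)) = -1 + 1/(2*(6 + t)))
(17*w(-2, 4))*p = (17*((-11/2 - 1*4)/(6 + 4)))*(-4) = (17*((-11/2 - 4)/10))*(-4) = (17*((⅒)*(-19/2)))*(-4) = (17*(-19/20))*(-4) = -323/20*(-4) = 323/5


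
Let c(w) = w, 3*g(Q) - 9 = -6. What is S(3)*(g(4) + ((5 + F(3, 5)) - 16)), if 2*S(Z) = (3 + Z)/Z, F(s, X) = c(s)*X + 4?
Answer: 9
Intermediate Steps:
g(Q) = 1 (g(Q) = 3 + (1/3)*(-6) = 3 - 2 = 1)
F(s, X) = 4 + X*s (F(s, X) = s*X + 4 = X*s + 4 = 4 + X*s)
S(Z) = (3 + Z)/(2*Z) (S(Z) = ((3 + Z)/Z)/2 = (3 + Z)/(2*Z))
S(3)*(g(4) + ((5 + F(3, 5)) - 16)) = ((1/2)*(3 + 3)/3)*(1 + ((5 + (4 + 5*3)) - 16)) = ((1/2)*(1/3)*6)*(1 + ((5 + (4 + 15)) - 16)) = 1*(1 + ((5 + 19) - 16)) = 1*(1 + (24 - 16)) = 1*(1 + 8) = 1*9 = 9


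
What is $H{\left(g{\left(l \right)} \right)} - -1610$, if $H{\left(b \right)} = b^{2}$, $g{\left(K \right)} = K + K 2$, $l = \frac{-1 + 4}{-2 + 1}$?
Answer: $1691$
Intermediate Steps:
$l = -3$ ($l = \frac{3}{-1} = 3 \left(-1\right) = -3$)
$g{\left(K \right)} = 3 K$ ($g{\left(K \right)} = K + 2 K = 3 K$)
$H{\left(g{\left(l \right)} \right)} - -1610 = \left(3 \left(-3\right)\right)^{2} - -1610 = \left(-9\right)^{2} + 1610 = 81 + 1610 = 1691$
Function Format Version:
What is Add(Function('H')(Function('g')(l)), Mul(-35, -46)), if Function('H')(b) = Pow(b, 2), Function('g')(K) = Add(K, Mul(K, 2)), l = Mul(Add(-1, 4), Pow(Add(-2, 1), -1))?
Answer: 1691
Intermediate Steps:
l = -3 (l = Mul(3, Pow(-1, -1)) = Mul(3, -1) = -3)
Function('g')(K) = Mul(3, K) (Function('g')(K) = Add(K, Mul(2, K)) = Mul(3, K))
Add(Function('H')(Function('g')(l)), Mul(-35, -46)) = Add(Pow(Mul(3, -3), 2), Mul(-35, -46)) = Add(Pow(-9, 2), 1610) = Add(81, 1610) = 1691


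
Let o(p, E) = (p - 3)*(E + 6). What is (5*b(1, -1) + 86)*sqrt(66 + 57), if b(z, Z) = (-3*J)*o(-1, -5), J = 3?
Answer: 266*sqrt(123) ≈ 2950.1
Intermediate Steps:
o(p, E) = (-3 + p)*(6 + E)
b(z, Z) = 36 (b(z, Z) = (-3*3)*(-18 - 3*(-5) + 6*(-1) - 5*(-1)) = -9*(-18 + 15 - 6 + 5) = -9*(-4) = 36)
(5*b(1, -1) + 86)*sqrt(66 + 57) = (5*36 + 86)*sqrt(66 + 57) = (180 + 86)*sqrt(123) = 266*sqrt(123)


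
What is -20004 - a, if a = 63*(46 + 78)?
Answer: -27816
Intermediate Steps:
a = 7812 (a = 63*124 = 7812)
-20004 - a = -20004 - 1*7812 = -20004 - 7812 = -27816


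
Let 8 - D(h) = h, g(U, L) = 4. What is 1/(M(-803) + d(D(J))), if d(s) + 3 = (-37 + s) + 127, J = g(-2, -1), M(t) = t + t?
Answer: -1/1515 ≈ -0.00066007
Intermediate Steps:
M(t) = 2*t
J = 4
D(h) = 8 - h
d(s) = 87 + s (d(s) = -3 + ((-37 + s) + 127) = -3 + (90 + s) = 87 + s)
1/(M(-803) + d(D(J))) = 1/(2*(-803) + (87 + (8 - 1*4))) = 1/(-1606 + (87 + (8 - 4))) = 1/(-1606 + (87 + 4)) = 1/(-1606 + 91) = 1/(-1515) = -1/1515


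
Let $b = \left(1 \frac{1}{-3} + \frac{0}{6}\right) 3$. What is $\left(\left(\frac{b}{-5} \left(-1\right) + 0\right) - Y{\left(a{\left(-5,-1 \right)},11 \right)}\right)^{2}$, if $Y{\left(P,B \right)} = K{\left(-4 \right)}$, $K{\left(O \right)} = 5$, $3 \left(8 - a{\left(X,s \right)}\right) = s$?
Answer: $\frac{676}{25} \approx 27.04$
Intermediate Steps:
$a{\left(X,s \right)} = 8 - \frac{s}{3}$
$b = -1$ ($b = \left(1 \left(- \frac{1}{3}\right) + 0 \cdot \frac{1}{6}\right) 3 = \left(- \frac{1}{3} + 0\right) 3 = \left(- \frac{1}{3}\right) 3 = -1$)
$Y{\left(P,B \right)} = 5$
$\left(\left(\frac{b}{-5} \left(-1\right) + 0\right) - Y{\left(a{\left(-5,-1 \right)},11 \right)}\right)^{2} = \left(\left(- \frac{1}{-5} \left(-1\right) + 0\right) - 5\right)^{2} = \left(\left(\left(-1\right) \left(- \frac{1}{5}\right) \left(-1\right) + 0\right) - 5\right)^{2} = \left(\left(\frac{1}{5} \left(-1\right) + 0\right) - 5\right)^{2} = \left(\left(- \frac{1}{5} + 0\right) - 5\right)^{2} = \left(- \frac{1}{5} - 5\right)^{2} = \left(- \frac{26}{5}\right)^{2} = \frac{676}{25}$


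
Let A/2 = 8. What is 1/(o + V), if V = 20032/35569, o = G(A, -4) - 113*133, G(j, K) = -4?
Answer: -35569/534688745 ≈ -6.6523e-5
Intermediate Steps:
A = 16 (A = 2*8 = 16)
o = -15033 (o = -4 - 113*133 = -4 - 15029 = -15033)
V = 20032/35569 (V = 20032*(1/35569) = 20032/35569 ≈ 0.56319)
1/(o + V) = 1/(-15033 + 20032/35569) = 1/(-534688745/35569) = -35569/534688745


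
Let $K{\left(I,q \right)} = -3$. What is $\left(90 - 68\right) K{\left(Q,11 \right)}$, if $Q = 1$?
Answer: $-66$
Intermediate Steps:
$\left(90 - 68\right) K{\left(Q,11 \right)} = \left(90 - 68\right) \left(-3\right) = 22 \left(-3\right) = -66$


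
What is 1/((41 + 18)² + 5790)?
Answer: 1/9271 ≈ 0.00010786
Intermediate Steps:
1/((41 + 18)² + 5790) = 1/(59² + 5790) = 1/(3481 + 5790) = 1/9271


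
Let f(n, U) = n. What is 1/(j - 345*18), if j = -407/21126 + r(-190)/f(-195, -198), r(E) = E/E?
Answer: -1373190/8527543397 ≈ -0.00016103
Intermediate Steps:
r(E) = 1
j = -33497/1373190 (j = -407/21126 + 1/(-195) = -407*1/21126 + 1*(-1/195) = -407/21126 - 1/195 = -33497/1373190 ≈ -0.024394)
1/(j - 345*18) = 1/(-33497/1373190 - 345*18) = 1/(-33497/1373190 - 6210) = 1/(-8527543397/1373190) = -1373190/8527543397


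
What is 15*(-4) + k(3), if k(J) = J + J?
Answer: -54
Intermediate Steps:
k(J) = 2*J
15*(-4) + k(3) = 15*(-4) + 2*3 = -60 + 6 = -54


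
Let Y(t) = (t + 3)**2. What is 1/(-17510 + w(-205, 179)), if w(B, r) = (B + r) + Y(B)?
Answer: 1/23268 ≈ 4.2977e-5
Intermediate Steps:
Y(t) = (3 + t)**2
w(B, r) = B + r + (3 + B)**2 (w(B, r) = (B + r) + (3 + B)**2 = B + r + (3 + B)**2)
1/(-17510 + w(-205, 179)) = 1/(-17510 + (-205 + 179 + (3 - 205)**2)) = 1/(-17510 + (-205 + 179 + (-202)**2)) = 1/(-17510 + (-205 + 179 + 40804)) = 1/(-17510 + 40778) = 1/23268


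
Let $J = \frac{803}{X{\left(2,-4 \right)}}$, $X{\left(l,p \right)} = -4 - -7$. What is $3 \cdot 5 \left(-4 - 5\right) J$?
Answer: $-36135$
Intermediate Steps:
$X{\left(l,p \right)} = 3$ ($X{\left(l,p \right)} = -4 + 7 = 3$)
$J = \frac{803}{3} \approx 267.67$
$3 \cdot 5 \left(-4 - 5\right) J = 3 \cdot 5 \left(-4 - 5\right) \frac{803}{3} = 15 \left(-9\right) \frac{803}{3} = \left(-135\right) \frac{803}{3} = -36135$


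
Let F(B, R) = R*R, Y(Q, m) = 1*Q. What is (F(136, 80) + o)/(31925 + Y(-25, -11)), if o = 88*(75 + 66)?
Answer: 4702/7975 ≈ 0.58959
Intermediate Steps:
Y(Q, m) = Q
F(B, R) = R²
o = 12408 (o = 88*141 = 12408)
(F(136, 80) + o)/(31925 + Y(-25, -11)) = (80² + 12408)/(31925 - 25) = (6400 + 12408)/31900 = 18808*(1/31900) = 4702/7975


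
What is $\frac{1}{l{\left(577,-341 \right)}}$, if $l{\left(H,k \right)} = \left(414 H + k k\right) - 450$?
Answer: $\frac{1}{354709} \approx 2.8192 \cdot 10^{-6}$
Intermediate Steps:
$l{\left(H,k \right)} = -450 + k^{2} + 414 H$ ($l{\left(H,k \right)} = \left(414 H + k^{2}\right) - 450 = \left(k^{2} + 414 H\right) - 450 = -450 + k^{2} + 414 H$)
$\frac{1}{l{\left(577,-341 \right)}} = \frac{1}{-450 + \left(-341\right)^{2} + 414 \cdot 577} = \frac{1}{-450 + 116281 + 238878} = \frac{1}{354709}$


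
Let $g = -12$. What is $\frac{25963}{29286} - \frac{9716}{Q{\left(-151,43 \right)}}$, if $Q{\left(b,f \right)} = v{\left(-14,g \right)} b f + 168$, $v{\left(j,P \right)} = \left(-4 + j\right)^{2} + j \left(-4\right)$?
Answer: $\frac{16084932353}{18063399798} \approx 0.89047$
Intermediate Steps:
$v{\left(j,P \right)} = \left(-4 + j\right)^{2} - 4 j$
$Q{\left(b,f \right)} = 168 + 380 b f$ ($Q{\left(b,f \right)} = \left(\left(-4 - 14\right)^{2} - -56\right) b f + 168 = \left(\left(-18\right)^{2} + 56\right) b f + 168 = \left(324 + 56\right) b f + 168 = 380 b f + 168 = 168 + 380 b f$)
$\frac{25963}{29286} - \frac{9716}{Q{\left(-151,43 \right)}} = \frac{25963}{29286} - \frac{9716}{168 + 380 \left(-151\right) 43} = 25963 \cdot \frac{1}{29286} - \frac{9716}{168 - 2467340} = \frac{25963}{29286} - \frac{9716}{-2467172} = \frac{25963}{29286} - - \frac{2429}{616793} = \frac{25963}{29286} + \frac{2429}{616793} = \frac{16084932353}{18063399798}$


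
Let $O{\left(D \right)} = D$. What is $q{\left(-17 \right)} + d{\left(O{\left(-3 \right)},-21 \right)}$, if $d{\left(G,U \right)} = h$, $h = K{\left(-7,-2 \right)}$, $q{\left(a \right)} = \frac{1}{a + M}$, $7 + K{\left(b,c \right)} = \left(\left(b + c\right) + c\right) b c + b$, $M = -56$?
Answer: $- \frac{12265}{73} \approx -168.01$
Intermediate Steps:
$K{\left(b,c \right)} = -7 + b + b c \left(b + 2 c\right)$ ($K{\left(b,c \right)} = -7 + \left(\left(\left(b + c\right) + c\right) b c + b\right) = -7 + \left(\left(b + 2 c\right) b c + b\right) = -7 + \left(b \left(b + 2 c\right) c + b\right) = -7 + \left(b c \left(b + 2 c\right) + b\right) = -7 + \left(b + b c \left(b + 2 c\right)\right) = -7 + b + b c \left(b + 2 c\right)$)
$q{\left(a \right)} = \frac{1}{-56 + a}$ ($q{\left(a \right)} = \frac{1}{a - 56} = \frac{1}{-56 + a}$)
$h = -168$ ($h = -7 - 7 - 2 \left(-7\right)^{2} + 2 \left(-7\right) \left(-2\right)^{2} = -7 - 7 - 98 + 2 \left(-7\right) 4 = -7 - 7 - 98 - 56 = -168$)
$d{\left(G,U \right)} = -168$
$q{\left(-17 \right)} + d{\left(O{\left(-3 \right)},-21 \right)} = \frac{1}{-56 - 17} - 168 = \frac{1}{-73} - 168 = - \frac{1}{73} - 168 = - \frac{12265}{73}$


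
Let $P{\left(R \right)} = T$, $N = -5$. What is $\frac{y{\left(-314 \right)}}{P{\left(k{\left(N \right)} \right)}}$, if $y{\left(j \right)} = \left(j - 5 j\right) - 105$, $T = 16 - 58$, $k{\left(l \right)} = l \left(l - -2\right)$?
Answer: $- \frac{1151}{42} \approx -27.405$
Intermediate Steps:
$k{\left(l \right)} = l \left(2 + l\right)$ ($k{\left(l \right)} = l \left(l + 2\right) = l \left(2 + l\right)$)
$T = -42$ ($T = 16 - 58 = -42$)
$P{\left(R \right)} = -42$
$y{\left(j \right)} = -105 - 4 j$ ($y{\left(j \right)} = - 4 j - 105 = -105 - 4 j$)
$\frac{y{\left(-314 \right)}}{P{\left(k{\left(N \right)} \right)}} = \frac{-105 - -1256}{-42} = \left(-105 + 1256\right) \left(- \frac{1}{42}\right) = 1151 \left(- \frac{1}{42}\right) = - \frac{1151}{42}$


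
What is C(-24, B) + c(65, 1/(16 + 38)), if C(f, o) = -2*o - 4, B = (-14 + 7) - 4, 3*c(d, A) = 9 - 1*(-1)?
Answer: 64/3 ≈ 21.333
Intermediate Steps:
c(d, A) = 10/3 (c(d, A) = (9 - 1*(-1))/3 = (9 + 1)/3 = (⅓)*10 = 10/3)
B = -11 (B = -7 - 4 = -11)
C(f, o) = -4 - 2*o
C(-24, B) + c(65, 1/(16 + 38)) = (-4 - 2*(-11)) + 10/3 = (-4 + 22) + 10/3 = 18 + 10/3 = 64/3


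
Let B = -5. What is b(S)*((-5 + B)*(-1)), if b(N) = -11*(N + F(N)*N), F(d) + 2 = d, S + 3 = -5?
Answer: -7920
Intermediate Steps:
S = -8 (S = -3 - 5 = -8)
F(d) = -2 + d
b(N) = -11*N - 11*N*(-2 + N) (b(N) = -11*(N + (-2 + N)*N) = -11*(N + N*(-2 + N)) = -11*N - 11*N*(-2 + N))
b(S)*((-5 + B)*(-1)) = (11*(-8)*(1 - 1*(-8)))*((-5 - 5)*(-1)) = (11*(-8)*(1 + 8))*(-10*(-1)) = (11*(-8)*9)*10 = -792*10 = -7920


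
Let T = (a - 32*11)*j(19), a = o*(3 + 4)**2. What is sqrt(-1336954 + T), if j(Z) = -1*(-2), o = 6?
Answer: I*sqrt(1337070) ≈ 1156.3*I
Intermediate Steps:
j(Z) = 2
a = 294 (a = 6*(3 + 4)**2 = 6*7**2 = 6*49 = 294)
T = -116 (T = (294 - 32*11)*2 = (294 - 352)*2 = -58*2 = -116)
sqrt(-1336954 + T) = sqrt(-1336954 - 116) = sqrt(-1337070) = I*sqrt(1337070)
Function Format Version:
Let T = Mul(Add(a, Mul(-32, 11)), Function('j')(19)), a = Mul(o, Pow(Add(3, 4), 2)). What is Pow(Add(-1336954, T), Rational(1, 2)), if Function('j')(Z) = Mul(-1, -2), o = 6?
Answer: Mul(I, Pow(1337070, Rational(1, 2))) ≈ Mul(1156.3, I)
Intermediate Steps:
Function('j')(Z) = 2
a = 294 (a = Mul(6, Pow(Add(3, 4), 2)) = Mul(6, Pow(7, 2)) = Mul(6, 49) = 294)
T = -116 (T = Mul(Add(294, Mul(-32, 11)), 2) = Mul(Add(294, -352), 2) = Mul(-58, 2) = -116)
Pow(Add(-1336954, T), Rational(1, 2)) = Pow(Add(-1336954, -116), Rational(1, 2)) = Pow(-1337070, Rational(1, 2)) = Mul(I, Pow(1337070, Rational(1, 2)))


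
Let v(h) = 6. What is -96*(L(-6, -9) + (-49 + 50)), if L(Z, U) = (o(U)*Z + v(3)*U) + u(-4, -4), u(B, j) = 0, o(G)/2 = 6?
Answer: 12000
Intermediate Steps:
o(G) = 12 (o(G) = 2*6 = 12)
L(Z, U) = 6*U + 12*Z (L(Z, U) = (12*Z + 6*U) + 0 = (6*U + 12*Z) + 0 = 6*U + 12*Z)
-96*(L(-6, -9) + (-49 + 50)) = -96*((6*(-9) + 12*(-6)) + (-49 + 50)) = -96*((-54 - 72) + 1) = -96*(-126 + 1) = -96*(-125) = 12000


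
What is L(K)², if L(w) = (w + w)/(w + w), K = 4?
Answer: 1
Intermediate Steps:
L(w) = 1 (L(w) = (2*w)/((2*w)) = (2*w)*(1/(2*w)) = 1)
L(K)² = 1² = 1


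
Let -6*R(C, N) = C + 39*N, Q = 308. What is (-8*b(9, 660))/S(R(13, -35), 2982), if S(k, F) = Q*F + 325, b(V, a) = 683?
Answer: -5464/918781 ≈ -0.0059470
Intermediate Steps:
R(C, N) = -13*N/2 - C/6 (R(C, N) = -(C + 39*N)/6 = -13*N/2 - C/6)
S(k, F) = 325 + 308*F (S(k, F) = 308*F + 325 = 325 + 308*F)
(-8*b(9, 660))/S(R(13, -35), 2982) = (-8*683)/(325 + 308*2982) = -5464/(325 + 918456) = -5464/918781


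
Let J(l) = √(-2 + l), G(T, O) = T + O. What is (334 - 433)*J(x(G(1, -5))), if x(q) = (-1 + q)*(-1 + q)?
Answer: -99*√23 ≈ -474.79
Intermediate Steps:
G(T, O) = O + T
x(q) = (-1 + q)²
(334 - 433)*J(x(G(1, -5))) = (334 - 433)*√(-2 + (-1 + (-5 + 1))²) = -99*√(-2 + (-1 - 4)²) = -99*√(-2 + (-5)²) = -99*√(-2 + 25) = -99*√23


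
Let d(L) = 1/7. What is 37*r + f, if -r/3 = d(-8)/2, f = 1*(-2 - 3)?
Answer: -181/14 ≈ -12.929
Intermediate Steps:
d(L) = 1/7
f = -5 (f = 1*(-5) = -5)
r = -3/14 (r = -3/(7*2) = -3*1/14 = -3/14 ≈ -0.21429)
37*r + f = 37*(-3/14) - 5 = -111/14 - 5 = -181/14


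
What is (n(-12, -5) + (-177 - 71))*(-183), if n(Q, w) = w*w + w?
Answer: 41724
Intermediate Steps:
n(Q, w) = w + w**2 (n(Q, w) = w**2 + w = w + w**2)
(n(-12, -5) + (-177 - 71))*(-183) = (-5*(1 - 5) + (-177 - 71))*(-183) = (-5*(-4) - 248)*(-183) = (20 - 248)*(-183) = -228*(-183) = 41724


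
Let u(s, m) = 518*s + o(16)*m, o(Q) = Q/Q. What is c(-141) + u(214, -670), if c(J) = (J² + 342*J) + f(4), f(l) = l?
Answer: 81845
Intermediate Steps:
o(Q) = 1
u(s, m) = m + 518*s (u(s, m) = 518*s + 1*m = 518*s + m = m + 518*s)
c(J) = 4 + J² + 342*J (c(J) = (J² + 342*J) + 4 = 4 + J² + 342*J)
c(-141) + u(214, -670) = (4 + (-141)² + 342*(-141)) + (-670 + 518*214) = (4 + 19881 - 48222) + (-670 + 110852) = -28337 + 110182 = 81845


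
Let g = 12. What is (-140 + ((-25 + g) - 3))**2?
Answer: 24336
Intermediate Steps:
(-140 + ((-25 + g) - 3))**2 = (-140 + ((-25 + 12) - 3))**2 = (-140 + (-13 - 3))**2 = (-140 - 16)**2 = (-156)**2 = 24336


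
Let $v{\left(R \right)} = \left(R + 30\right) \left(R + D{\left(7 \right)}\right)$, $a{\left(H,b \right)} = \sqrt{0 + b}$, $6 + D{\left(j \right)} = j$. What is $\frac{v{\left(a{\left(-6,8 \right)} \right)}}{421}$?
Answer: $\frac{38}{421} + \frac{62 \sqrt{2}}{421} \approx 0.29853$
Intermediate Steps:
$D{\left(j \right)} = -6 + j$
$a{\left(H,b \right)} = \sqrt{b}$
$v{\left(R \right)} = \left(1 + R\right) \left(30 + R\right)$ ($v{\left(R \right)} = \left(R + 30\right) \left(R + \left(-6 + 7\right)\right) = \left(30 + R\right) \left(R + 1\right) = \left(30 + R\right) \left(1 + R\right) = \left(1 + R\right) \left(30 + R\right)$)
$\frac{v{\left(a{\left(-6,8 \right)} \right)}}{421} = \frac{30 + \left(\sqrt{8}\right)^{2} + 31 \sqrt{8}}{421} = \left(30 + \left(2 \sqrt{2}\right)^{2} + 31 \cdot 2 \sqrt{2}\right) \frac{1}{421} = \left(30 + 8 + 62 \sqrt{2}\right) \frac{1}{421} = \left(38 + 62 \sqrt{2}\right) \frac{1}{421} = \frac{38}{421} + \frac{62 \sqrt{2}}{421}$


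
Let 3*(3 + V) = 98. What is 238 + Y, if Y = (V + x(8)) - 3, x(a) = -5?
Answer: 779/3 ≈ 259.67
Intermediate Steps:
V = 89/3 (V = -3 + (1/3)*98 = -3 + 98/3 = 89/3 ≈ 29.667)
Y = 65/3 (Y = (89/3 - 5) - 3 = 74/3 - 3 = 65/3 ≈ 21.667)
238 + Y = 238 + 65/3 = 779/3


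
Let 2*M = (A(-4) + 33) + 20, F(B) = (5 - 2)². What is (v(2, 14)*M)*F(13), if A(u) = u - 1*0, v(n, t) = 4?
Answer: 882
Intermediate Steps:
A(u) = u (A(u) = u + 0 = u)
F(B) = 9 (F(B) = 3² = 9)
M = 49/2 (M = ((-4 + 33) + 20)/2 = (29 + 20)/2 = (½)*49 = 49/2 ≈ 24.500)
(v(2, 14)*M)*F(13) = (4*(49/2))*9 = 98*9 = 882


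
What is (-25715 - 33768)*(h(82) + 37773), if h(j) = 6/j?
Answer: -92121084168/41 ≈ -2.2469e+9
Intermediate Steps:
(-25715 - 33768)*(h(82) + 37773) = (-25715 - 33768)*(6/82 + 37773) = -59483*(6*(1/82) + 37773) = -59483*(3/41 + 37773) = -59483*1548696/41 = -92121084168/41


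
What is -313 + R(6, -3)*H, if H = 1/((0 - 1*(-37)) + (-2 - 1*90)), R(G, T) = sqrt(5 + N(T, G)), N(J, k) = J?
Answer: -313 - sqrt(2)/55 ≈ -313.03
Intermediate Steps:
R(G, T) = sqrt(5 + T)
H = -1/55 (H = 1/((0 + 37) + (-2 - 90)) = 1/(37 - 92) = 1/(-55) = -1/55 ≈ -0.018182)
-313 + R(6, -3)*H = -313 + sqrt(5 - 3)*(-1/55) = -313 + sqrt(2)*(-1/55) = -313 - sqrt(2)/55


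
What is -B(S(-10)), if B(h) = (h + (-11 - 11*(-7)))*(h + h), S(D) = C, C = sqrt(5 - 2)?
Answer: -6 - 132*sqrt(3) ≈ -234.63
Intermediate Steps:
C = sqrt(3) ≈ 1.7320
S(D) = sqrt(3)
B(h) = 2*h*(66 + h) (B(h) = (h + (-11 + 77))*(2*h) = (h + 66)*(2*h) = (66 + h)*(2*h) = 2*h*(66 + h))
-B(S(-10)) = -2*sqrt(3)*(66 + sqrt(3))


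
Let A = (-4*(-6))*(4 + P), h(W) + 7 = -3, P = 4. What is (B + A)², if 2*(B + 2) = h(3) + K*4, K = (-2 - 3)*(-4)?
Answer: 50625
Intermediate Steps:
K = 20 (K = -5*(-4) = 20)
h(W) = -10 (h(W) = -7 - 3 = -10)
A = 192 (A = (-4*(-6))*(4 + 4) = 24*8 = 192)
B = 33 (B = -2 + (-10 + 20*4)/2 = -2 + (-10 + 80)/2 = -2 + (½)*70 = -2 + 35 = 33)
(B + A)² = (33 + 192)² = 225² = 50625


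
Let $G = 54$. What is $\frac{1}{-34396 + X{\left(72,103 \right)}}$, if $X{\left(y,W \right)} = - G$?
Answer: $- \frac{1}{34450} \approx -2.9028 \cdot 10^{-5}$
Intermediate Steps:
$X{\left(y,W \right)} = -54$ ($X{\left(y,W \right)} = \left(-1\right) 54 = -54$)
$\frac{1}{-34396 + X{\left(72,103 \right)}} = \frac{1}{-34396 - 54} = \frac{1}{-34450} = - \frac{1}{34450}$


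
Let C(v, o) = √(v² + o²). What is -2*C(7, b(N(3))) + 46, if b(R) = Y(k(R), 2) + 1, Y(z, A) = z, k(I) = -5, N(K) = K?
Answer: 46 - 2*√65 ≈ 29.875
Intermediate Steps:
b(R) = -4 (b(R) = -5 + 1 = -4)
C(v, o) = √(o² + v²)
-2*C(7, b(N(3))) + 46 = -2*√((-4)² + 7²) + 46 = -2*√(16 + 49) + 46 = -2*√65 + 46 = 46 - 2*√65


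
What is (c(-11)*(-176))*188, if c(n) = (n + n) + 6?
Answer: 529408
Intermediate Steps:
c(n) = 6 + 2*n (c(n) = 2*n + 6 = 6 + 2*n)
(c(-11)*(-176))*188 = ((6 + 2*(-11))*(-176))*188 = ((6 - 22)*(-176))*188 = -16*(-176)*188 = 2816*188 = 529408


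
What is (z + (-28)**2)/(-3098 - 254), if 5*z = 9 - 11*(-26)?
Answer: -843/3352 ≈ -0.25149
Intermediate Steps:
z = 59 (z = (9 - 11*(-26))/5 = (9 + 286)/5 = (1/5)*295 = 59)
(z + (-28)**2)/(-3098 - 254) = (59 + (-28)**2)/(-3098 - 254) = (59 + 784)/(-3352) = 843*(-1/3352) = -843/3352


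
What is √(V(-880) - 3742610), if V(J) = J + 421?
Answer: I*√3743069 ≈ 1934.7*I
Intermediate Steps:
V(J) = 421 + J
√(V(-880) - 3742610) = √((421 - 880) - 3742610) = √(-459 - 3742610) = √(-3743069) = I*√3743069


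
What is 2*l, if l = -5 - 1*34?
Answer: -78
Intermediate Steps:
l = -39 (l = -5 - 34 = -39)
2*l = 2*(-39) = -78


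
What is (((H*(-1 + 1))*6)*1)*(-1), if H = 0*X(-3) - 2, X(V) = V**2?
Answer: 0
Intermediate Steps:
H = -2 (H = 0*(-3)**2 - 2 = 0*9 - 2 = 0 - 2 = -2)
(((H*(-1 + 1))*6)*1)*(-1) = ((-2*(-1 + 1)*6)*1)*(-1) = ((-2*0*6)*1)*(-1) = ((0*6)*1)*(-1) = (0*1)*(-1) = 0*(-1) = 0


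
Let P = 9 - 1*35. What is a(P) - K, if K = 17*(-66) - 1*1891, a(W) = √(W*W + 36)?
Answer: 3013 + 2*√178 ≈ 3039.7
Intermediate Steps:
P = -26 (P = 9 - 35 = -26)
a(W) = √(36 + W²) (a(W) = √(W² + 36) = √(36 + W²))
K = -3013 (K = -1122 - 1891 = -3013)
a(P) - K = √(36 + (-26)²) - 1*(-3013) = √(36 + 676) + 3013 = √712 + 3013 = 2*√178 + 3013 = 3013 + 2*√178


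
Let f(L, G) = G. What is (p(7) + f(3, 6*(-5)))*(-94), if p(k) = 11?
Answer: 1786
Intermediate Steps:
(p(7) + f(3, 6*(-5)))*(-94) = (11 + 6*(-5))*(-94) = (11 - 30)*(-94) = -19*(-94) = 1786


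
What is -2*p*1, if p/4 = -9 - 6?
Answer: 120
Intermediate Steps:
p = -60 (p = 4*(-9 - 6) = 4*(-15) = -60)
-2*p*1 = -2*(-60)*1 = 120*1 = 120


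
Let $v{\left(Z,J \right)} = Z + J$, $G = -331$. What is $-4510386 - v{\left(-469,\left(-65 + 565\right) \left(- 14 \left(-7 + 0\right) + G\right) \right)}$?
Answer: $-4393417$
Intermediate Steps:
$v{\left(Z,J \right)} = J + Z$
$-4510386 - v{\left(-469,\left(-65 + 565\right) \left(- 14 \left(-7 + 0\right) + G\right) \right)} = -4510386 - \left(\left(-65 + 565\right) \left(- 14 \left(-7 + 0\right) - 331\right) - 469\right) = -4510386 - \left(500 \left(\left(-14\right) \left(-7\right) - 331\right) - 469\right) = -4510386 - \left(500 \left(98 - 331\right) - 469\right) = -4510386 - \left(500 \left(-233\right) - 469\right) = -4510386 - \left(-116500 - 469\right) = -4510386 - -116969 = -4510386 + 116969 = -4393417$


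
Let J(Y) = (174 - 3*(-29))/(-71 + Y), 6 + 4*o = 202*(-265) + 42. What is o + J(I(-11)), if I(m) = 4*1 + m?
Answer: -173899/13 ≈ -13377.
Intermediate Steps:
I(m) = 4 + m
o = -26747/2 (o = -3/2 + (202*(-265) + 42)/4 = -3/2 + (-53530 + 42)/4 = -3/2 + (1/4)*(-53488) = -3/2 - 13372 = -26747/2 ≈ -13374.)
J(Y) = 261/(-71 + Y) (J(Y) = (174 + 87)/(-71 + Y) = 261/(-71 + Y))
o + J(I(-11)) = -26747/2 + 261/(-71 + (4 - 11)) = -26747/2 + 261/(-71 - 7) = -26747/2 + 261/(-78) = -26747/2 + 261*(-1/78) = -26747/2 - 87/26 = -173899/13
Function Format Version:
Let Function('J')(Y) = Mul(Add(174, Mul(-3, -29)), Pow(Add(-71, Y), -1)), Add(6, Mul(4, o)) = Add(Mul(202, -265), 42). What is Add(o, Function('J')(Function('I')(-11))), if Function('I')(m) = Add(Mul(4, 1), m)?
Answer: Rational(-173899, 13) ≈ -13377.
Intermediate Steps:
Function('I')(m) = Add(4, m)
o = Rational(-26747, 2) (o = Add(Rational(-3, 2), Mul(Rational(1, 4), Add(Mul(202, -265), 42))) = Add(Rational(-3, 2), Mul(Rational(1, 4), Add(-53530, 42))) = Add(Rational(-3, 2), Mul(Rational(1, 4), -53488)) = Add(Rational(-3, 2), -13372) = Rational(-26747, 2) ≈ -13374.)
Function('J')(Y) = Mul(261, Pow(Add(-71, Y), -1)) (Function('J')(Y) = Mul(Add(174, 87), Pow(Add(-71, Y), -1)) = Mul(261, Pow(Add(-71, Y), -1)))
Add(o, Function('J')(Function('I')(-11))) = Add(Rational(-26747, 2), Mul(261, Pow(Add(-71, Add(4, -11)), -1))) = Add(Rational(-26747, 2), Mul(261, Pow(Add(-71, -7), -1))) = Add(Rational(-26747, 2), Mul(261, Pow(-78, -1))) = Add(Rational(-26747, 2), Mul(261, Rational(-1, 78))) = Add(Rational(-26747, 2), Rational(-87, 26)) = Rational(-173899, 13)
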